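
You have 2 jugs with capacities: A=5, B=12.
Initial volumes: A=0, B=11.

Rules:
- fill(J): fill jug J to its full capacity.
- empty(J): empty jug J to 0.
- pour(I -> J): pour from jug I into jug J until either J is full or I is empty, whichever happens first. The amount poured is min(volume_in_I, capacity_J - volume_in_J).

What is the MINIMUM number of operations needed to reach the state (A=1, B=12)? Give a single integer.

BFS from (A=0, B=11). One shortest path:
  1. pour(B -> A) -> (A=5 B=6)
  2. empty(A) -> (A=0 B=6)
  3. pour(B -> A) -> (A=5 B=1)
  4. empty(A) -> (A=0 B=1)
  5. pour(B -> A) -> (A=1 B=0)
  6. fill(B) -> (A=1 B=12)
Reached target in 6 moves.

Answer: 6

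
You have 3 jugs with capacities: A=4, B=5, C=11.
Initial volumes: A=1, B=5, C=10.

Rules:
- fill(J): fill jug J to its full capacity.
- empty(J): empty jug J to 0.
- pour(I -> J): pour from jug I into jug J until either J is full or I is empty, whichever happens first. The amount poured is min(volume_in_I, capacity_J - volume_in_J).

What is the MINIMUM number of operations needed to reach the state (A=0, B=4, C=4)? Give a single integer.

BFS from (A=1, B=5, C=10). One shortest path:
  1. fill(A) -> (A=4 B=5 C=10)
  2. pour(B -> C) -> (A=4 B=4 C=11)
  3. empty(C) -> (A=4 B=4 C=0)
  4. pour(A -> C) -> (A=0 B=4 C=4)
Reached target in 4 moves.

Answer: 4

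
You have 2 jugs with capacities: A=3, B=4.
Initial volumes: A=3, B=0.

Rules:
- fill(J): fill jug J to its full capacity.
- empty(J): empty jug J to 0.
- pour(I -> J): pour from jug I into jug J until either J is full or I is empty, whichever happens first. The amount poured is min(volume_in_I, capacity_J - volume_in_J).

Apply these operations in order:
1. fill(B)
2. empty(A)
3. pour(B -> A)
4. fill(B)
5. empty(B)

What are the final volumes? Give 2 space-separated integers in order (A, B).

Answer: 3 0

Derivation:
Step 1: fill(B) -> (A=3 B=4)
Step 2: empty(A) -> (A=0 B=4)
Step 3: pour(B -> A) -> (A=3 B=1)
Step 4: fill(B) -> (A=3 B=4)
Step 5: empty(B) -> (A=3 B=0)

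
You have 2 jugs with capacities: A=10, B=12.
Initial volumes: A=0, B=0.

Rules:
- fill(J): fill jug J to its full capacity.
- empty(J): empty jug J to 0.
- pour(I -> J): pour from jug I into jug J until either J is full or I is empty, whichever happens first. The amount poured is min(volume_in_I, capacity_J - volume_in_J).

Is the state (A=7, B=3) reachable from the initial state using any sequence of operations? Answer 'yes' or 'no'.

BFS explored all 22 reachable states.
Reachable set includes: (0,0), (0,2), (0,4), (0,6), (0,8), (0,10), (0,12), (2,0), (2,12), (4,0), (4,12), (6,0) ...
Target (A=7, B=3) not in reachable set → no.

Answer: no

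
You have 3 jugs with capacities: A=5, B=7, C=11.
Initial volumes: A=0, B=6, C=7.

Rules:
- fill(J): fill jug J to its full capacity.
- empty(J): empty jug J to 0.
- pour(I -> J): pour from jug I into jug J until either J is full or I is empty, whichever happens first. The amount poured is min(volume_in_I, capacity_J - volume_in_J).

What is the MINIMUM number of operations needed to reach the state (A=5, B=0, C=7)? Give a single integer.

BFS from (A=0, B=6, C=7). One shortest path:
  1. fill(A) -> (A=5 B=6 C=7)
  2. empty(B) -> (A=5 B=0 C=7)
Reached target in 2 moves.

Answer: 2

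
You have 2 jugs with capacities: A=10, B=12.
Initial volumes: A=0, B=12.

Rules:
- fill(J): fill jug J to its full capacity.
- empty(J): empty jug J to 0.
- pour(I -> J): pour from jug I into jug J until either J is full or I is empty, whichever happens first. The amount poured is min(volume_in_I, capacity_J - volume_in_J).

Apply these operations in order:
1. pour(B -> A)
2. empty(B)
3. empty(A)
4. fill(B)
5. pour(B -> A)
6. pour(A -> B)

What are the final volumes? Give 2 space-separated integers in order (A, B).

Step 1: pour(B -> A) -> (A=10 B=2)
Step 2: empty(B) -> (A=10 B=0)
Step 3: empty(A) -> (A=0 B=0)
Step 4: fill(B) -> (A=0 B=12)
Step 5: pour(B -> A) -> (A=10 B=2)
Step 6: pour(A -> B) -> (A=0 B=12)

Answer: 0 12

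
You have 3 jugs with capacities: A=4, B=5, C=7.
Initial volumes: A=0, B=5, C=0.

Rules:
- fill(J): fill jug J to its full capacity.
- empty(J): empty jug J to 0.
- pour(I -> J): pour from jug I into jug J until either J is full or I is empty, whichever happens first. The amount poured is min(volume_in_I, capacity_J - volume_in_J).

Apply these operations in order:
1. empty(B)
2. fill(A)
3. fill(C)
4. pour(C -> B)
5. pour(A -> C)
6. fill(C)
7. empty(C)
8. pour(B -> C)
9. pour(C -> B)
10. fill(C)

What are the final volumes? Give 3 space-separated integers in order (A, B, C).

Step 1: empty(B) -> (A=0 B=0 C=0)
Step 2: fill(A) -> (A=4 B=0 C=0)
Step 3: fill(C) -> (A=4 B=0 C=7)
Step 4: pour(C -> B) -> (A=4 B=5 C=2)
Step 5: pour(A -> C) -> (A=0 B=5 C=6)
Step 6: fill(C) -> (A=0 B=5 C=7)
Step 7: empty(C) -> (A=0 B=5 C=0)
Step 8: pour(B -> C) -> (A=0 B=0 C=5)
Step 9: pour(C -> B) -> (A=0 B=5 C=0)
Step 10: fill(C) -> (A=0 B=5 C=7)

Answer: 0 5 7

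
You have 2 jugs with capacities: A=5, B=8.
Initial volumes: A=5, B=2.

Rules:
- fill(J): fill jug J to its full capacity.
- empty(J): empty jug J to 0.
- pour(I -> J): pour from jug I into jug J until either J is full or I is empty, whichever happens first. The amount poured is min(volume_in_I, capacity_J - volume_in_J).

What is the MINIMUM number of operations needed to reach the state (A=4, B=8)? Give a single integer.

BFS from (A=5, B=2). One shortest path:
  1. pour(A -> B) -> (A=0 B=7)
  2. fill(A) -> (A=5 B=7)
  3. pour(A -> B) -> (A=4 B=8)
Reached target in 3 moves.

Answer: 3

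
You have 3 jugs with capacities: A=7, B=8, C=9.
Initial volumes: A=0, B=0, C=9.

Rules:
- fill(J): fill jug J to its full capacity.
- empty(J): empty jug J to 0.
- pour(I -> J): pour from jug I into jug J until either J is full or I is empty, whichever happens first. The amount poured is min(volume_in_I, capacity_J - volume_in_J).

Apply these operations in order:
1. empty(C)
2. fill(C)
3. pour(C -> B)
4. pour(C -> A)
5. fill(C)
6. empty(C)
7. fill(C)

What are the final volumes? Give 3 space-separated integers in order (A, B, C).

Step 1: empty(C) -> (A=0 B=0 C=0)
Step 2: fill(C) -> (A=0 B=0 C=9)
Step 3: pour(C -> B) -> (A=0 B=8 C=1)
Step 4: pour(C -> A) -> (A=1 B=8 C=0)
Step 5: fill(C) -> (A=1 B=8 C=9)
Step 6: empty(C) -> (A=1 B=8 C=0)
Step 7: fill(C) -> (A=1 B=8 C=9)

Answer: 1 8 9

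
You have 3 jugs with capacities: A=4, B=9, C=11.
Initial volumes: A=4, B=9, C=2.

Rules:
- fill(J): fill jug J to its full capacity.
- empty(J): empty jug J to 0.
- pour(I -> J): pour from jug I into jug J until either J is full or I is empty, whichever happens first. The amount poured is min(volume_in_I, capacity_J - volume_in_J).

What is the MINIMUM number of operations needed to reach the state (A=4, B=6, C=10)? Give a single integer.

BFS from (A=4, B=9, C=2). One shortest path:
  1. empty(A) -> (A=0 B=9 C=2)
  2. pour(B -> A) -> (A=4 B=5 C=2)
  3. pour(A -> C) -> (A=0 B=5 C=6)
  4. pour(B -> A) -> (A=4 B=1 C=6)
  5. pour(A -> C) -> (A=0 B=1 C=10)
  6. pour(B -> A) -> (A=1 B=0 C=10)
  7. fill(B) -> (A=1 B=9 C=10)
  8. pour(B -> A) -> (A=4 B=6 C=10)
Reached target in 8 moves.

Answer: 8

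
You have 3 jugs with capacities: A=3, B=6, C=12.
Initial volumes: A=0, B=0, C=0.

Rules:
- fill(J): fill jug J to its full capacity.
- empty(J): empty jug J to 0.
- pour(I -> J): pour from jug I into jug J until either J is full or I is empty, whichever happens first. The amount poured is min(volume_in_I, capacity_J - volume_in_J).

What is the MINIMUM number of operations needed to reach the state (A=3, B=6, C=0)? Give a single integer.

Answer: 2

Derivation:
BFS from (A=0, B=0, C=0). One shortest path:
  1. fill(A) -> (A=3 B=0 C=0)
  2. fill(B) -> (A=3 B=6 C=0)
Reached target in 2 moves.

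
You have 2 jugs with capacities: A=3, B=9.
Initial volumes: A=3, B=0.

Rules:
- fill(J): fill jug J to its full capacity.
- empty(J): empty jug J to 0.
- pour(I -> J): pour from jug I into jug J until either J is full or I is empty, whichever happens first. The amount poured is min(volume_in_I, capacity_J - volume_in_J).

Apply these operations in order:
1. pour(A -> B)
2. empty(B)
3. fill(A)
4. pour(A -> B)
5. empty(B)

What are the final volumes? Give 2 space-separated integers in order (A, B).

Answer: 0 0

Derivation:
Step 1: pour(A -> B) -> (A=0 B=3)
Step 2: empty(B) -> (A=0 B=0)
Step 3: fill(A) -> (A=3 B=0)
Step 4: pour(A -> B) -> (A=0 B=3)
Step 5: empty(B) -> (A=0 B=0)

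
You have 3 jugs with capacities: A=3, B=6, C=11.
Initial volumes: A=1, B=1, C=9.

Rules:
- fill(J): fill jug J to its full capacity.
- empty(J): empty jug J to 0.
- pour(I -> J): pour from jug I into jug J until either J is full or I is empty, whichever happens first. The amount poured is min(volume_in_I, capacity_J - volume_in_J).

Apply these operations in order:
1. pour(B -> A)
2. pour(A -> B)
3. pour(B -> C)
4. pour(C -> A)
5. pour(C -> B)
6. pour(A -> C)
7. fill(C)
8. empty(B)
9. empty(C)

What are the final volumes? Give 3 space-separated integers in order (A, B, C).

Step 1: pour(B -> A) -> (A=2 B=0 C=9)
Step 2: pour(A -> B) -> (A=0 B=2 C=9)
Step 3: pour(B -> C) -> (A=0 B=0 C=11)
Step 4: pour(C -> A) -> (A=3 B=0 C=8)
Step 5: pour(C -> B) -> (A=3 B=6 C=2)
Step 6: pour(A -> C) -> (A=0 B=6 C=5)
Step 7: fill(C) -> (A=0 B=6 C=11)
Step 8: empty(B) -> (A=0 B=0 C=11)
Step 9: empty(C) -> (A=0 B=0 C=0)

Answer: 0 0 0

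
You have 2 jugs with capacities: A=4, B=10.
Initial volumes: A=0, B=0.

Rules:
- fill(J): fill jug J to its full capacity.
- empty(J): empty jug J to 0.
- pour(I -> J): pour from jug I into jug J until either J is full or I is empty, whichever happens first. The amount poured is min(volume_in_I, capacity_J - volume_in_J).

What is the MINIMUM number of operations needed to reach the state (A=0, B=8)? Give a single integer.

Answer: 4

Derivation:
BFS from (A=0, B=0). One shortest path:
  1. fill(A) -> (A=4 B=0)
  2. pour(A -> B) -> (A=0 B=4)
  3. fill(A) -> (A=4 B=4)
  4. pour(A -> B) -> (A=0 B=8)
Reached target in 4 moves.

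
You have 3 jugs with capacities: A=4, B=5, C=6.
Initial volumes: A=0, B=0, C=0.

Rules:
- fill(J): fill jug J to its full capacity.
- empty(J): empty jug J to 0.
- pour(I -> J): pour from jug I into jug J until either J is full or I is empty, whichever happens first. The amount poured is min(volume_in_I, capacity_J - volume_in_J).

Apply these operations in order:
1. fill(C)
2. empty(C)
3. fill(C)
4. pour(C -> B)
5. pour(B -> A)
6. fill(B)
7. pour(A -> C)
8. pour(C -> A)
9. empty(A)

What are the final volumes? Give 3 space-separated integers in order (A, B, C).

Step 1: fill(C) -> (A=0 B=0 C=6)
Step 2: empty(C) -> (A=0 B=0 C=0)
Step 3: fill(C) -> (A=0 B=0 C=6)
Step 4: pour(C -> B) -> (A=0 B=5 C=1)
Step 5: pour(B -> A) -> (A=4 B=1 C=1)
Step 6: fill(B) -> (A=4 B=5 C=1)
Step 7: pour(A -> C) -> (A=0 B=5 C=5)
Step 8: pour(C -> A) -> (A=4 B=5 C=1)
Step 9: empty(A) -> (A=0 B=5 C=1)

Answer: 0 5 1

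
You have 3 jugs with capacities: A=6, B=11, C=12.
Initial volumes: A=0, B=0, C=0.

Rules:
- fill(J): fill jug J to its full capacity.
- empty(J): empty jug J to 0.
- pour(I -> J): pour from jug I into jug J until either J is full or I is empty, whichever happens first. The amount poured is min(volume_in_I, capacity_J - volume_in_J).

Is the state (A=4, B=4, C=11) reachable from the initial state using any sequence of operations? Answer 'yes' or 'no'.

BFS explored all 542 reachable states.
Reachable set includes: (0,0,0), (0,0,1), (0,0,2), (0,0,3), (0,0,4), (0,0,5), (0,0,6), (0,0,7), (0,0,8), (0,0,9), (0,0,10), (0,0,11) ...
Target (A=4, B=4, C=11) not in reachable set → no.

Answer: no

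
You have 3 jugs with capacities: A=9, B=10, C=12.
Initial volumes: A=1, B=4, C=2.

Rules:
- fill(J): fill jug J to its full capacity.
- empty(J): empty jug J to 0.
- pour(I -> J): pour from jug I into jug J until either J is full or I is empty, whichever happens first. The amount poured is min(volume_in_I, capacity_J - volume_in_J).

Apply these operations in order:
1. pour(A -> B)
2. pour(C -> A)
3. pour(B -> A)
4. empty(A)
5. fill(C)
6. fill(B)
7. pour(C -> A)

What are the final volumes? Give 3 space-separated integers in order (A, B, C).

Step 1: pour(A -> B) -> (A=0 B=5 C=2)
Step 2: pour(C -> A) -> (A=2 B=5 C=0)
Step 3: pour(B -> A) -> (A=7 B=0 C=0)
Step 4: empty(A) -> (A=0 B=0 C=0)
Step 5: fill(C) -> (A=0 B=0 C=12)
Step 6: fill(B) -> (A=0 B=10 C=12)
Step 7: pour(C -> A) -> (A=9 B=10 C=3)

Answer: 9 10 3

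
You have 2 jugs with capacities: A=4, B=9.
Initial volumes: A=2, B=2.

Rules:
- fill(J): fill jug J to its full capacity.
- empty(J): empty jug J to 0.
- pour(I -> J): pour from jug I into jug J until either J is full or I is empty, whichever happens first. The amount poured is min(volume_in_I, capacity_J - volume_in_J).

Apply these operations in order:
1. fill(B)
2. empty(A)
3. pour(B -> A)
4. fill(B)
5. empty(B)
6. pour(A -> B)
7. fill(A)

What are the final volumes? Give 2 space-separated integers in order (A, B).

Step 1: fill(B) -> (A=2 B=9)
Step 2: empty(A) -> (A=0 B=9)
Step 3: pour(B -> A) -> (A=4 B=5)
Step 4: fill(B) -> (A=4 B=9)
Step 5: empty(B) -> (A=4 B=0)
Step 6: pour(A -> B) -> (A=0 B=4)
Step 7: fill(A) -> (A=4 B=4)

Answer: 4 4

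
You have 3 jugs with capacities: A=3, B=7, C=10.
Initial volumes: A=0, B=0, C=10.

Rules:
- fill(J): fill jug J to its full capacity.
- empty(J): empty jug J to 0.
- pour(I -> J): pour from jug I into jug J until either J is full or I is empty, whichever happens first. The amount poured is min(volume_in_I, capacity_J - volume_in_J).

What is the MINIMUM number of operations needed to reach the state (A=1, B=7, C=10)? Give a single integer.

Answer: 7

Derivation:
BFS from (A=0, B=0, C=10). One shortest path:
  1. fill(B) -> (A=0 B=7 C=10)
  2. pour(B -> A) -> (A=3 B=4 C=10)
  3. empty(A) -> (A=0 B=4 C=10)
  4. pour(B -> A) -> (A=3 B=1 C=10)
  5. empty(A) -> (A=0 B=1 C=10)
  6. pour(B -> A) -> (A=1 B=0 C=10)
  7. fill(B) -> (A=1 B=7 C=10)
Reached target in 7 moves.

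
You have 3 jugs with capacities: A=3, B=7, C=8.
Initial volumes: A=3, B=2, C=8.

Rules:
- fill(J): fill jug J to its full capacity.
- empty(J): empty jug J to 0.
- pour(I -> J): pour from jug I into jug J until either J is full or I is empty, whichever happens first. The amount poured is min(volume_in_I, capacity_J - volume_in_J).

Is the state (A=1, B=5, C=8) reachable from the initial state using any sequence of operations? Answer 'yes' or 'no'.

BFS from (A=3, B=2, C=8):
  1. pour(A -> B) -> (A=0 B=5 C=8)
  2. pour(C -> A) -> (A=3 B=5 C=5)
  3. pour(A -> B) -> (A=1 B=7 C=5)
  4. empty(B) -> (A=1 B=0 C=5)
  5. pour(C -> B) -> (A=1 B=5 C=0)
  6. fill(C) -> (A=1 B=5 C=8)
Target reached → yes.

Answer: yes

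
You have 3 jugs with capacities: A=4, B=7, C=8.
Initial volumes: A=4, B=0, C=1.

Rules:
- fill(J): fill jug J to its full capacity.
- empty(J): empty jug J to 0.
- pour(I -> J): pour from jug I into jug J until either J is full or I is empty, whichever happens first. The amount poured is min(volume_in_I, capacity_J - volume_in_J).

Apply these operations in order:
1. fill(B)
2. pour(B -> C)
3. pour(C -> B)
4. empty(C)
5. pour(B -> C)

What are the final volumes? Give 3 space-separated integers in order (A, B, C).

Step 1: fill(B) -> (A=4 B=7 C=1)
Step 2: pour(B -> C) -> (A=4 B=0 C=8)
Step 3: pour(C -> B) -> (A=4 B=7 C=1)
Step 4: empty(C) -> (A=4 B=7 C=0)
Step 5: pour(B -> C) -> (A=4 B=0 C=7)

Answer: 4 0 7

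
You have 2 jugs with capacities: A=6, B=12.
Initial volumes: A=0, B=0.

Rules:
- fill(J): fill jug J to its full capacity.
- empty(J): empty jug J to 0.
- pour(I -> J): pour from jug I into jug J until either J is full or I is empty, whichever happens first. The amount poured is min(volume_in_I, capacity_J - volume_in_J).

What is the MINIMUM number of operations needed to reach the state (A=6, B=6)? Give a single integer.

Answer: 2

Derivation:
BFS from (A=0, B=0). One shortest path:
  1. fill(B) -> (A=0 B=12)
  2. pour(B -> A) -> (A=6 B=6)
Reached target in 2 moves.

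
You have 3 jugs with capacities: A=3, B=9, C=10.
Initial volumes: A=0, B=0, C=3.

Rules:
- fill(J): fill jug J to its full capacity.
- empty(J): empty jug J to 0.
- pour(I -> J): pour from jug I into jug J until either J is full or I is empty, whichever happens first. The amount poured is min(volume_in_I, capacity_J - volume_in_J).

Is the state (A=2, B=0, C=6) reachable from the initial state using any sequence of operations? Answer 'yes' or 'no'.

BFS from (A=0, B=0, C=3):
  1. fill(A) -> (A=3 B=0 C=3)
  2. fill(B) -> (A=3 B=9 C=3)
  3. pour(B -> C) -> (A=3 B=2 C=10)
  4. empty(C) -> (A=3 B=2 C=0)
  5. pour(A -> C) -> (A=0 B=2 C=3)
  6. fill(A) -> (A=3 B=2 C=3)
  7. pour(A -> C) -> (A=0 B=2 C=6)
  8. pour(B -> A) -> (A=2 B=0 C=6)
Target reached → yes.

Answer: yes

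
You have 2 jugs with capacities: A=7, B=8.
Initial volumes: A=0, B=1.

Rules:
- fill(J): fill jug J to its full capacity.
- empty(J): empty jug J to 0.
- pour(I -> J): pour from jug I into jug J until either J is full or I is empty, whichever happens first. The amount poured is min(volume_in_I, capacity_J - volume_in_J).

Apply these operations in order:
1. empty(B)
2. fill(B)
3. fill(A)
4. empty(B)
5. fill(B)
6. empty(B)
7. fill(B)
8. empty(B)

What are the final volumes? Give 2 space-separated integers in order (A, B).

Answer: 7 0

Derivation:
Step 1: empty(B) -> (A=0 B=0)
Step 2: fill(B) -> (A=0 B=8)
Step 3: fill(A) -> (A=7 B=8)
Step 4: empty(B) -> (A=7 B=0)
Step 5: fill(B) -> (A=7 B=8)
Step 6: empty(B) -> (A=7 B=0)
Step 7: fill(B) -> (A=7 B=8)
Step 8: empty(B) -> (A=7 B=0)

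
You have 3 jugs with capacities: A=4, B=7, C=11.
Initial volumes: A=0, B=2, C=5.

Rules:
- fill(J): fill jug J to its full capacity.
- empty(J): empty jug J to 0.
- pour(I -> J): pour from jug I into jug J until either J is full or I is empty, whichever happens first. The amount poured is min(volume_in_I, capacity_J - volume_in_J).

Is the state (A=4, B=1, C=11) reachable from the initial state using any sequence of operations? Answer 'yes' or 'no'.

Answer: yes

Derivation:
BFS from (A=0, B=2, C=5):
  1. fill(A) -> (A=4 B=2 C=5)
  2. fill(B) -> (A=4 B=7 C=5)
  3. pour(B -> C) -> (A=4 B=1 C=11)
Target reached → yes.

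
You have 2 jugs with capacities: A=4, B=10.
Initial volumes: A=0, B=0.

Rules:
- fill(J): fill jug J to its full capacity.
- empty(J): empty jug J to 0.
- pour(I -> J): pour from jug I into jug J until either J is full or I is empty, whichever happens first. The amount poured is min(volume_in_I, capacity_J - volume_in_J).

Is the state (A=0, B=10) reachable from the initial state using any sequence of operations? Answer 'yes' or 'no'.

Answer: yes

Derivation:
BFS from (A=0, B=0):
  1. fill(B) -> (A=0 B=10)
Target reached → yes.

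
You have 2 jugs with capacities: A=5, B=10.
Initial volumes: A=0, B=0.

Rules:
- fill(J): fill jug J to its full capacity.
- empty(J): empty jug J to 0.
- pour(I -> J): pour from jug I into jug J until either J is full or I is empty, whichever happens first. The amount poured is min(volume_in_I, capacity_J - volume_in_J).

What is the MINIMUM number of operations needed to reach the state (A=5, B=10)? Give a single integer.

Answer: 2

Derivation:
BFS from (A=0, B=0). One shortest path:
  1. fill(A) -> (A=5 B=0)
  2. fill(B) -> (A=5 B=10)
Reached target in 2 moves.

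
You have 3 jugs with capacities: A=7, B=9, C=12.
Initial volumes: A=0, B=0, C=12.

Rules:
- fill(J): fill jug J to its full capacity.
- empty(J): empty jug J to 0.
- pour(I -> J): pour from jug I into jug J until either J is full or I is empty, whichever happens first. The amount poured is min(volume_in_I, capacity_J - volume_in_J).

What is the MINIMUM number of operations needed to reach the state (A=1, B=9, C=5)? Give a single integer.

Answer: 6

Derivation:
BFS from (A=0, B=0, C=12). One shortest path:
  1. pour(C -> B) -> (A=0 B=9 C=3)
  2. empty(B) -> (A=0 B=0 C=3)
  3. pour(C -> B) -> (A=0 B=3 C=0)
  4. fill(C) -> (A=0 B=3 C=12)
  5. pour(C -> A) -> (A=7 B=3 C=5)
  6. pour(A -> B) -> (A=1 B=9 C=5)
Reached target in 6 moves.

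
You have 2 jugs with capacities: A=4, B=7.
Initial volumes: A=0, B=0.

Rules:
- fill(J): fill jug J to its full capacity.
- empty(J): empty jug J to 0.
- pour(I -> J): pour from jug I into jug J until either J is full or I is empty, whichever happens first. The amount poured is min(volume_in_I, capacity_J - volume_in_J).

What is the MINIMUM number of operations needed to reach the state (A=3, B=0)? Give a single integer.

BFS from (A=0, B=0). One shortest path:
  1. fill(B) -> (A=0 B=7)
  2. pour(B -> A) -> (A=4 B=3)
  3. empty(A) -> (A=0 B=3)
  4. pour(B -> A) -> (A=3 B=0)
Reached target in 4 moves.

Answer: 4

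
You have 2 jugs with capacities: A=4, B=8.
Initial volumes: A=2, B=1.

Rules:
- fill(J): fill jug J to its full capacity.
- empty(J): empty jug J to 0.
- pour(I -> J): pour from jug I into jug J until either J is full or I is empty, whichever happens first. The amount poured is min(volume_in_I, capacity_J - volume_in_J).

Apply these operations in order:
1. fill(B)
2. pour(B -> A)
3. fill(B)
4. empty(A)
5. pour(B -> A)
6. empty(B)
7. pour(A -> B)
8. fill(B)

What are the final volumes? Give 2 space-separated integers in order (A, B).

Answer: 0 8

Derivation:
Step 1: fill(B) -> (A=2 B=8)
Step 2: pour(B -> A) -> (A=4 B=6)
Step 3: fill(B) -> (A=4 B=8)
Step 4: empty(A) -> (A=0 B=8)
Step 5: pour(B -> A) -> (A=4 B=4)
Step 6: empty(B) -> (A=4 B=0)
Step 7: pour(A -> B) -> (A=0 B=4)
Step 8: fill(B) -> (A=0 B=8)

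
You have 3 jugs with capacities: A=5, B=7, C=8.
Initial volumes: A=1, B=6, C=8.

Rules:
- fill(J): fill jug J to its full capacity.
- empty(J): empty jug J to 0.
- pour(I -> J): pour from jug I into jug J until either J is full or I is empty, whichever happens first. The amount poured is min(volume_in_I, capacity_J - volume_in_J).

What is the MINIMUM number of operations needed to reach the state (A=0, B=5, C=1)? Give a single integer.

BFS from (A=1, B=6, C=8). One shortest path:
  1. fill(A) -> (A=5 B=6 C=8)
  2. empty(B) -> (A=5 B=0 C=8)
  3. pour(C -> B) -> (A=5 B=7 C=1)
  4. empty(B) -> (A=5 B=0 C=1)
  5. pour(A -> B) -> (A=0 B=5 C=1)
Reached target in 5 moves.

Answer: 5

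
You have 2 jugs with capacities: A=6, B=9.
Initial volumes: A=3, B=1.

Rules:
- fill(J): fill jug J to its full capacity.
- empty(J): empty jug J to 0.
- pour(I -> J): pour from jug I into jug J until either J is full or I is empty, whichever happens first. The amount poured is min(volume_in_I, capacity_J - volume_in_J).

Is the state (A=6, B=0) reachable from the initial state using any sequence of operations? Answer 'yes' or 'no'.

Answer: yes

Derivation:
BFS from (A=3, B=1):
  1. fill(A) -> (A=6 B=1)
  2. empty(B) -> (A=6 B=0)
Target reached → yes.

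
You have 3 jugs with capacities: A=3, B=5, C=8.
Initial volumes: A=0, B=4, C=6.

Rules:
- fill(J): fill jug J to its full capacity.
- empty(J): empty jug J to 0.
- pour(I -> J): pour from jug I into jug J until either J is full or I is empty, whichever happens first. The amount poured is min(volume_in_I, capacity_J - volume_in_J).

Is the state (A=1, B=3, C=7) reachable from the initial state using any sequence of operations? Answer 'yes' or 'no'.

Answer: no

Derivation:
BFS explored all 160 reachable states.
Reachable set includes: (0,0,0), (0,0,1), (0,0,2), (0,0,3), (0,0,4), (0,0,5), (0,0,6), (0,0,7), (0,0,8), (0,1,0), (0,1,1), (0,1,2) ...
Target (A=1, B=3, C=7) not in reachable set → no.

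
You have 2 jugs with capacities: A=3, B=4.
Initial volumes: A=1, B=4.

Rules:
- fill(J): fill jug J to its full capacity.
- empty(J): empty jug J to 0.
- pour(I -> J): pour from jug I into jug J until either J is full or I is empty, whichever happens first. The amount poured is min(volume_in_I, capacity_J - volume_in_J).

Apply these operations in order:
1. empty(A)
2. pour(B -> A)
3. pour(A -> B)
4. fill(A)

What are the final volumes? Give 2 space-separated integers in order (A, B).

Step 1: empty(A) -> (A=0 B=4)
Step 2: pour(B -> A) -> (A=3 B=1)
Step 3: pour(A -> B) -> (A=0 B=4)
Step 4: fill(A) -> (A=3 B=4)

Answer: 3 4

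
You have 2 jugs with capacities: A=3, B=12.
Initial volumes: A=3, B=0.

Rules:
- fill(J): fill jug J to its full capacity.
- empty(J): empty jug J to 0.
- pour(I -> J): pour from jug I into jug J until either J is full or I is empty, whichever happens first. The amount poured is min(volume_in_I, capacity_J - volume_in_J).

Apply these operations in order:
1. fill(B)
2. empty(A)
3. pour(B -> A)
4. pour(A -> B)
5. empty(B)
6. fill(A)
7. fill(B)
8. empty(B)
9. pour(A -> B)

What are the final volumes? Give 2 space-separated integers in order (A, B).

Answer: 0 3

Derivation:
Step 1: fill(B) -> (A=3 B=12)
Step 2: empty(A) -> (A=0 B=12)
Step 3: pour(B -> A) -> (A=3 B=9)
Step 4: pour(A -> B) -> (A=0 B=12)
Step 5: empty(B) -> (A=0 B=0)
Step 6: fill(A) -> (A=3 B=0)
Step 7: fill(B) -> (A=3 B=12)
Step 8: empty(B) -> (A=3 B=0)
Step 9: pour(A -> B) -> (A=0 B=3)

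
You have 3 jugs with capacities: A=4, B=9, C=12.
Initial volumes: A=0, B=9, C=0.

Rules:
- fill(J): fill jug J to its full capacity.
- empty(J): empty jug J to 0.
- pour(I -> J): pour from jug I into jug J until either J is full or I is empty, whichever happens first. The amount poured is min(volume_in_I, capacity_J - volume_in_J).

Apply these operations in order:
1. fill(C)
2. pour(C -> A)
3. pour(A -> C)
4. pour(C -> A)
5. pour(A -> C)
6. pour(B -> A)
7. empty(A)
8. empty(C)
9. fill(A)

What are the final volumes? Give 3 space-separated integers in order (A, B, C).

Answer: 4 5 0

Derivation:
Step 1: fill(C) -> (A=0 B=9 C=12)
Step 2: pour(C -> A) -> (A=4 B=9 C=8)
Step 3: pour(A -> C) -> (A=0 B=9 C=12)
Step 4: pour(C -> A) -> (A=4 B=9 C=8)
Step 5: pour(A -> C) -> (A=0 B=9 C=12)
Step 6: pour(B -> A) -> (A=4 B=5 C=12)
Step 7: empty(A) -> (A=0 B=5 C=12)
Step 8: empty(C) -> (A=0 B=5 C=0)
Step 9: fill(A) -> (A=4 B=5 C=0)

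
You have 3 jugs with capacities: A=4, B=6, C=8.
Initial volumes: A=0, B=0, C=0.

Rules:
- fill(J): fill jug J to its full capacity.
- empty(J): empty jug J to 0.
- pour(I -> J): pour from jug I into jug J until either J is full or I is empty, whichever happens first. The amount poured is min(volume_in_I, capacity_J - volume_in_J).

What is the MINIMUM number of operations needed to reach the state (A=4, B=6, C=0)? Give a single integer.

Answer: 2

Derivation:
BFS from (A=0, B=0, C=0). One shortest path:
  1. fill(A) -> (A=4 B=0 C=0)
  2. fill(B) -> (A=4 B=6 C=0)
Reached target in 2 moves.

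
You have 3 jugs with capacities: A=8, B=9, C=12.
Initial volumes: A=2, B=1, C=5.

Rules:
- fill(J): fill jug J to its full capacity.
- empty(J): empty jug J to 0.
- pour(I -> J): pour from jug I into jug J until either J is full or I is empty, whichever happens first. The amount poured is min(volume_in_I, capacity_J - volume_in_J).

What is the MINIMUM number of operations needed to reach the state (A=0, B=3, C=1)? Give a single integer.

BFS from (A=2, B=1, C=5). One shortest path:
  1. fill(B) -> (A=2 B=9 C=5)
  2. pour(B -> A) -> (A=8 B=3 C=5)
  3. pour(A -> C) -> (A=1 B=3 C=12)
  4. empty(C) -> (A=1 B=3 C=0)
  5. pour(A -> C) -> (A=0 B=3 C=1)
Reached target in 5 moves.

Answer: 5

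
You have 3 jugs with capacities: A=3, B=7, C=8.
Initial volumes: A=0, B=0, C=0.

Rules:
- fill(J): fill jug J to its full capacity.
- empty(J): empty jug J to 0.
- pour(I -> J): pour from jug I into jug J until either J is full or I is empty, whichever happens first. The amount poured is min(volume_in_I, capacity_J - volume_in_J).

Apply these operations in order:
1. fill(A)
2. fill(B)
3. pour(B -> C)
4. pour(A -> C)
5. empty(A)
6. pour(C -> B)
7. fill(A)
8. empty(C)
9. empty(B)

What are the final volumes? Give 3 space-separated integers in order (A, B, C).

Answer: 3 0 0

Derivation:
Step 1: fill(A) -> (A=3 B=0 C=0)
Step 2: fill(B) -> (A=3 B=7 C=0)
Step 3: pour(B -> C) -> (A=3 B=0 C=7)
Step 4: pour(A -> C) -> (A=2 B=0 C=8)
Step 5: empty(A) -> (A=0 B=0 C=8)
Step 6: pour(C -> B) -> (A=0 B=7 C=1)
Step 7: fill(A) -> (A=3 B=7 C=1)
Step 8: empty(C) -> (A=3 B=7 C=0)
Step 9: empty(B) -> (A=3 B=0 C=0)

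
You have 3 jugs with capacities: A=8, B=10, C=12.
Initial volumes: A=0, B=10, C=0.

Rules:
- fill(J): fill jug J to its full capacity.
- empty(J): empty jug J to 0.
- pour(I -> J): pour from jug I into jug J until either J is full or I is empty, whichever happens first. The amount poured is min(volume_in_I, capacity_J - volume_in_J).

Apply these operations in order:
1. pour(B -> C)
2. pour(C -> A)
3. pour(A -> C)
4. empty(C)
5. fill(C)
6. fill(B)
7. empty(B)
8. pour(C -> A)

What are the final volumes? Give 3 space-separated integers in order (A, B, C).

Step 1: pour(B -> C) -> (A=0 B=0 C=10)
Step 2: pour(C -> A) -> (A=8 B=0 C=2)
Step 3: pour(A -> C) -> (A=0 B=0 C=10)
Step 4: empty(C) -> (A=0 B=0 C=0)
Step 5: fill(C) -> (A=0 B=0 C=12)
Step 6: fill(B) -> (A=0 B=10 C=12)
Step 7: empty(B) -> (A=0 B=0 C=12)
Step 8: pour(C -> A) -> (A=8 B=0 C=4)

Answer: 8 0 4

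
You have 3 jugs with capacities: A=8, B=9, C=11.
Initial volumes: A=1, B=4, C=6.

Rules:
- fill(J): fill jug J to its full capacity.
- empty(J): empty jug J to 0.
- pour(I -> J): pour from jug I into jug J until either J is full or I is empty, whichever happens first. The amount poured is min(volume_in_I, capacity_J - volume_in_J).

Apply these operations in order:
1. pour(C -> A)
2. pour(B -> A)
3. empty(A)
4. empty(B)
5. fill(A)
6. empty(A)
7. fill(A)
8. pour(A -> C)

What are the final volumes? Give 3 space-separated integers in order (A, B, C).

Step 1: pour(C -> A) -> (A=7 B=4 C=0)
Step 2: pour(B -> A) -> (A=8 B=3 C=0)
Step 3: empty(A) -> (A=0 B=3 C=0)
Step 4: empty(B) -> (A=0 B=0 C=0)
Step 5: fill(A) -> (A=8 B=0 C=0)
Step 6: empty(A) -> (A=0 B=0 C=0)
Step 7: fill(A) -> (A=8 B=0 C=0)
Step 8: pour(A -> C) -> (A=0 B=0 C=8)

Answer: 0 0 8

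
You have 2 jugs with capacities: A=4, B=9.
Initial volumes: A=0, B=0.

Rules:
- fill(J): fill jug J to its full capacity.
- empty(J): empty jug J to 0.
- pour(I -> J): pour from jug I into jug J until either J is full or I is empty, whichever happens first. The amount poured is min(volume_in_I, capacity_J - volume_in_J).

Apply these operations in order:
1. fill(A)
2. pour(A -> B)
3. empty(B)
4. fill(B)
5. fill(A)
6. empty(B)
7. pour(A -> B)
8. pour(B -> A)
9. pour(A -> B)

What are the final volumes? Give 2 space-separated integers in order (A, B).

Step 1: fill(A) -> (A=4 B=0)
Step 2: pour(A -> B) -> (A=0 B=4)
Step 3: empty(B) -> (A=0 B=0)
Step 4: fill(B) -> (A=0 B=9)
Step 5: fill(A) -> (A=4 B=9)
Step 6: empty(B) -> (A=4 B=0)
Step 7: pour(A -> B) -> (A=0 B=4)
Step 8: pour(B -> A) -> (A=4 B=0)
Step 9: pour(A -> B) -> (A=0 B=4)

Answer: 0 4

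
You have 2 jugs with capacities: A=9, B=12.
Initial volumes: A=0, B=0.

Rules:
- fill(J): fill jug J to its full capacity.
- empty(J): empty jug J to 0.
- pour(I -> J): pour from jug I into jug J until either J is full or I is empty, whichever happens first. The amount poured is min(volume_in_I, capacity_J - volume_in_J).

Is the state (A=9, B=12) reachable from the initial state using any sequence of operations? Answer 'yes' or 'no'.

BFS from (A=0, B=0):
  1. fill(A) -> (A=9 B=0)
  2. fill(B) -> (A=9 B=12)
Target reached → yes.

Answer: yes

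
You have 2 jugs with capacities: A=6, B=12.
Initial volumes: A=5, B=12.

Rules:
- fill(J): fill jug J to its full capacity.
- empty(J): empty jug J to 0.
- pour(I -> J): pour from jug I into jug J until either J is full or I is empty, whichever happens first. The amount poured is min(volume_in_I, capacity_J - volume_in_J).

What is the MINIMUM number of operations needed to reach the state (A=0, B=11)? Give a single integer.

Answer: 2

Derivation:
BFS from (A=5, B=12). One shortest path:
  1. pour(B -> A) -> (A=6 B=11)
  2. empty(A) -> (A=0 B=11)
Reached target in 2 moves.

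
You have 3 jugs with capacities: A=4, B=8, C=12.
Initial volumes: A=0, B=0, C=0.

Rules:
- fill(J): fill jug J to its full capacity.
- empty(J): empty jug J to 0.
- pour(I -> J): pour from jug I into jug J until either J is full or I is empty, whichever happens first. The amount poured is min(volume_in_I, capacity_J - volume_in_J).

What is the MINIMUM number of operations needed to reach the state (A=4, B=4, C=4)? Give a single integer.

BFS from (A=0, B=0, C=0). One shortest path:
  1. fill(C) -> (A=0 B=0 C=12)
  2. pour(C -> B) -> (A=0 B=8 C=4)
  3. pour(B -> A) -> (A=4 B=4 C=4)
Reached target in 3 moves.

Answer: 3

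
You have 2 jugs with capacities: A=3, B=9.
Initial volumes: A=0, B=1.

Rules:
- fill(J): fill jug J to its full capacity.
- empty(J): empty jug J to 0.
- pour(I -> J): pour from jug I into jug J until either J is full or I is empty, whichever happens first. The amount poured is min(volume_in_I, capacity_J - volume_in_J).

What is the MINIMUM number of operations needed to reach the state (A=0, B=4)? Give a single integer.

Answer: 2

Derivation:
BFS from (A=0, B=1). One shortest path:
  1. fill(A) -> (A=3 B=1)
  2. pour(A -> B) -> (A=0 B=4)
Reached target in 2 moves.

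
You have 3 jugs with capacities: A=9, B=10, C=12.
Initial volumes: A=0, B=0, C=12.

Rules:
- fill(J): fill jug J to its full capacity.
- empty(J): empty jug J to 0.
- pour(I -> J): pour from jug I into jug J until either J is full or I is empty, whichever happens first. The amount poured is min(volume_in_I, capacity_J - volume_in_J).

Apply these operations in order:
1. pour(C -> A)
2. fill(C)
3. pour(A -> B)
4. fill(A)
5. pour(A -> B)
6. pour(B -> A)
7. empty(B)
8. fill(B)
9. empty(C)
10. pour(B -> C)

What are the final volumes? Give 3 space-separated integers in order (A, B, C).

Answer: 9 0 10

Derivation:
Step 1: pour(C -> A) -> (A=9 B=0 C=3)
Step 2: fill(C) -> (A=9 B=0 C=12)
Step 3: pour(A -> B) -> (A=0 B=9 C=12)
Step 4: fill(A) -> (A=9 B=9 C=12)
Step 5: pour(A -> B) -> (A=8 B=10 C=12)
Step 6: pour(B -> A) -> (A=9 B=9 C=12)
Step 7: empty(B) -> (A=9 B=0 C=12)
Step 8: fill(B) -> (A=9 B=10 C=12)
Step 9: empty(C) -> (A=9 B=10 C=0)
Step 10: pour(B -> C) -> (A=9 B=0 C=10)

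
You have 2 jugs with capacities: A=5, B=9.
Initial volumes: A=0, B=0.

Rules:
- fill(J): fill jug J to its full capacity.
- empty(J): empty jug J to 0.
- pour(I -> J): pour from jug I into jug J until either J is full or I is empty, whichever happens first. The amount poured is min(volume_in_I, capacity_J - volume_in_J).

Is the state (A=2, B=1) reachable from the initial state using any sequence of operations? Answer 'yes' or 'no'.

BFS explored all 28 reachable states.
Reachable set includes: (0,0), (0,1), (0,2), (0,3), (0,4), (0,5), (0,6), (0,7), (0,8), (0,9), (1,0), (1,9) ...
Target (A=2, B=1) not in reachable set → no.

Answer: no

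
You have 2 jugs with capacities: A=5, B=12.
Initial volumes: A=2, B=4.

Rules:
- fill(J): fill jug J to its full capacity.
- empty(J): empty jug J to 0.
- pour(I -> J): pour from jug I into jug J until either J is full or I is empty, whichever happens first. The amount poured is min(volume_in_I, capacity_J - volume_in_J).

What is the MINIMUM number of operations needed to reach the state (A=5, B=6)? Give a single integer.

Answer: 2

Derivation:
BFS from (A=2, B=4). One shortest path:
  1. pour(A -> B) -> (A=0 B=6)
  2. fill(A) -> (A=5 B=6)
Reached target in 2 moves.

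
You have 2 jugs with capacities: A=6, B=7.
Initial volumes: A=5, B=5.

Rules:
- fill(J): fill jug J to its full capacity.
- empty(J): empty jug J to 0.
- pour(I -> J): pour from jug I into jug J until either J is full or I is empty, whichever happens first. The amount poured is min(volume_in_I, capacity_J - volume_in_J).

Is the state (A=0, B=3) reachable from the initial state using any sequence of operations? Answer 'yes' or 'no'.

BFS from (A=5, B=5):
  1. pour(A -> B) -> (A=3 B=7)
  2. empty(B) -> (A=3 B=0)
  3. pour(A -> B) -> (A=0 B=3)
Target reached → yes.

Answer: yes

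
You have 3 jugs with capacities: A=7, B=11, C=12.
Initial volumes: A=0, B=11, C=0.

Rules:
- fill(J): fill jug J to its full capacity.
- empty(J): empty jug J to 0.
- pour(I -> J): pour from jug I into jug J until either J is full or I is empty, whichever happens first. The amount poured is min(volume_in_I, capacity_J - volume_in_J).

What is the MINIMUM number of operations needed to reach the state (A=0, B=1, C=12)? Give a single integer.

BFS from (A=0, B=11, C=0). One shortest path:
  1. empty(B) -> (A=0 B=0 C=0)
  2. fill(C) -> (A=0 B=0 C=12)
  3. pour(C -> B) -> (A=0 B=11 C=1)
  4. empty(B) -> (A=0 B=0 C=1)
  5. pour(C -> B) -> (A=0 B=1 C=0)
  6. fill(C) -> (A=0 B=1 C=12)
Reached target in 6 moves.

Answer: 6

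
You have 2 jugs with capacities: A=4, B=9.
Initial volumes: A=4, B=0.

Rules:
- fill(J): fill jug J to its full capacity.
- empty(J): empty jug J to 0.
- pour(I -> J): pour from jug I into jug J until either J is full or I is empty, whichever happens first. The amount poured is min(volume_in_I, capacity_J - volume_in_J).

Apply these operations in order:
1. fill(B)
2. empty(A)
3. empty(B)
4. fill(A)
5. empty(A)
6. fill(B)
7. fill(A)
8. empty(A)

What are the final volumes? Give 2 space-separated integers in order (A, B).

Answer: 0 9

Derivation:
Step 1: fill(B) -> (A=4 B=9)
Step 2: empty(A) -> (A=0 B=9)
Step 3: empty(B) -> (A=0 B=0)
Step 4: fill(A) -> (A=4 B=0)
Step 5: empty(A) -> (A=0 B=0)
Step 6: fill(B) -> (A=0 B=9)
Step 7: fill(A) -> (A=4 B=9)
Step 8: empty(A) -> (A=0 B=9)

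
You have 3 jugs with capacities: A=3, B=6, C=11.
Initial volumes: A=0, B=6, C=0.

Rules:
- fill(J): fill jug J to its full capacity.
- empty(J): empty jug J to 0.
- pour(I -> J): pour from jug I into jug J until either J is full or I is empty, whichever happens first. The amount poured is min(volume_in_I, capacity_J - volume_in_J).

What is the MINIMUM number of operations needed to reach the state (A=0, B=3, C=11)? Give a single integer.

BFS from (A=0, B=6, C=0). One shortest path:
  1. fill(C) -> (A=0 B=6 C=11)
  2. pour(B -> A) -> (A=3 B=3 C=11)
  3. empty(A) -> (A=0 B=3 C=11)
Reached target in 3 moves.

Answer: 3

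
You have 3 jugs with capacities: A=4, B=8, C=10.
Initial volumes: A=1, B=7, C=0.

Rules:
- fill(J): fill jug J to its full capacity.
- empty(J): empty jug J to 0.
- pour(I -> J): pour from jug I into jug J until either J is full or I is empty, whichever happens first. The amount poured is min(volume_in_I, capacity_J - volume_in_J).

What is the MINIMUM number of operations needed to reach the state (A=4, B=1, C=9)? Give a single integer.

BFS from (A=1, B=7, C=0). One shortest path:
  1. fill(C) -> (A=1 B=7 C=10)
  2. pour(C -> B) -> (A=1 B=8 C=9)
  3. empty(B) -> (A=1 B=0 C=9)
  4. pour(A -> B) -> (A=0 B=1 C=9)
  5. fill(A) -> (A=4 B=1 C=9)
Reached target in 5 moves.

Answer: 5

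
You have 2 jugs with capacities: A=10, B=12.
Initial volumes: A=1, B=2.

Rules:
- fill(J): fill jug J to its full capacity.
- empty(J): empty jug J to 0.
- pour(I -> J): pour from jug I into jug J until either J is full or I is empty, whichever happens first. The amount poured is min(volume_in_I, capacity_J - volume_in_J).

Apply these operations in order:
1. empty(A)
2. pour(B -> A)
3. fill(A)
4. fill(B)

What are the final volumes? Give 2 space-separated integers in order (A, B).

Step 1: empty(A) -> (A=0 B=2)
Step 2: pour(B -> A) -> (A=2 B=0)
Step 3: fill(A) -> (A=10 B=0)
Step 4: fill(B) -> (A=10 B=12)

Answer: 10 12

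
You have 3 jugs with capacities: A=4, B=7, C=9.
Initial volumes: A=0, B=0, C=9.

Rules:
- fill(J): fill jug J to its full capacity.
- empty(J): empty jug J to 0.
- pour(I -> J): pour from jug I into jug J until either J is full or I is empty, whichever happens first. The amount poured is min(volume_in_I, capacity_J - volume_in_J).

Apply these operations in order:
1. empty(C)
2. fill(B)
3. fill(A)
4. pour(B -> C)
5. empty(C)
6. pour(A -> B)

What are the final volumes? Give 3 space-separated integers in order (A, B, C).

Answer: 0 4 0

Derivation:
Step 1: empty(C) -> (A=0 B=0 C=0)
Step 2: fill(B) -> (A=0 B=7 C=0)
Step 3: fill(A) -> (A=4 B=7 C=0)
Step 4: pour(B -> C) -> (A=4 B=0 C=7)
Step 5: empty(C) -> (A=4 B=0 C=0)
Step 6: pour(A -> B) -> (A=0 B=4 C=0)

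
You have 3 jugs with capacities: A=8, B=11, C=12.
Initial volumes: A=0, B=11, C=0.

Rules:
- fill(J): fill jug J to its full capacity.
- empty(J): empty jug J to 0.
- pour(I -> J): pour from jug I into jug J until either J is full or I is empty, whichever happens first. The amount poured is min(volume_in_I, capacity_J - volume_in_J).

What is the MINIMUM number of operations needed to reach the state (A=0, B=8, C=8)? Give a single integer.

BFS from (A=0, B=11, C=0). One shortest path:
  1. fill(A) -> (A=8 B=11 C=0)
  2. empty(B) -> (A=8 B=0 C=0)
  3. pour(A -> B) -> (A=0 B=8 C=0)
  4. fill(A) -> (A=8 B=8 C=0)
  5. pour(A -> C) -> (A=0 B=8 C=8)
Reached target in 5 moves.

Answer: 5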